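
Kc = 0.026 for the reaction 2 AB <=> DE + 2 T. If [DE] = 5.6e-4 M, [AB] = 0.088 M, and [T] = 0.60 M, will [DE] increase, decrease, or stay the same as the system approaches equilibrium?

Qc = [DE]·[T]² / [AB]² = (5.6e-4)·(0.60)² / (0.088)² = 0.026
Qc = 0.026 = Kc; the system is at equilibrium.

stay the same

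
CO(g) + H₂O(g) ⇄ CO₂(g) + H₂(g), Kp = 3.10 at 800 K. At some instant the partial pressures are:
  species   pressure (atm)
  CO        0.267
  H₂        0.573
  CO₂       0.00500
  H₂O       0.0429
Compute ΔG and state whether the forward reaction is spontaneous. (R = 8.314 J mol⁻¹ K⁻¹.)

ΔG = -16.7 kJ/mol; the forward reaction is spontaneous

Qp = P(CO₂)·P(H₂) / (P(CO)·P(H₂O)) = (0.00500)·(0.573) / ((0.267)·(0.0429)) = 0.250
ΔG = RT ln(Qp/Kp) = (8.314 J mol⁻¹ K⁻¹)(800 K) × ln(0.250/3.10)
   = (6.651 kJ/mol)(-2.518) = -16.7 kJ/mol
ΔG < 0, so the forward reaction is spontaneous (proceeds forward).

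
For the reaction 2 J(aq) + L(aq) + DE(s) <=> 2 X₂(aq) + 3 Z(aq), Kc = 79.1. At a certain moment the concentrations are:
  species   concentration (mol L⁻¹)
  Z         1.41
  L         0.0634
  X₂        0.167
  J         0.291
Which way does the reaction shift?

(DE is a pure solid — omitted from Qc.)
Qc = [X₂]²·[Z]³ / ([J]²·[L]) = (0.167)²·(1.41)³ / ((0.291)²·(0.0634)) = 14.6
Qc = 14.6 < Kc = 79.1, so the forward reaction proceeds.

in the forward direction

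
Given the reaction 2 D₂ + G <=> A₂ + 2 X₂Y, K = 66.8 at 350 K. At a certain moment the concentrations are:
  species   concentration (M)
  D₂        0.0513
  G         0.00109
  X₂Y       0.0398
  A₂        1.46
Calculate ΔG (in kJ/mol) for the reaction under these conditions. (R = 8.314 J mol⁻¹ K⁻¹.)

Q = [A₂]·[X₂Y]² / ([D₂]²·[G]) = (1.46)·(0.0398)² / ((0.0513)²·(0.00109)) = 806
ΔG = RT ln(Q/K) = (8.314 J mol⁻¹ K⁻¹)(350 K) × ln(806/66.8)
   = (2.910 kJ/mol)(2.490) = 7.25 kJ/mol
ΔG > 0, so the forward reaction is non-spontaneous (proceeds in reverse).

ΔG = 7.25 kJ/mol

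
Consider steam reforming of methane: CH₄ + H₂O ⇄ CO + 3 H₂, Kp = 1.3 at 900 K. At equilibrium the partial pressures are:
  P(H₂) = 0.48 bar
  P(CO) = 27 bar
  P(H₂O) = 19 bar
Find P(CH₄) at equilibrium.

P(CH₄) = 0.12 bar

At equilibrium, Kp = P(CO)·P(H₂)³ / (P(CH₄)·P(H₂O)) = 1.3.
(27)·(0.48)³ / ((P(CH₄))·(19)) = 1.3
P(CH₄) = 0.121 = 0.12 bar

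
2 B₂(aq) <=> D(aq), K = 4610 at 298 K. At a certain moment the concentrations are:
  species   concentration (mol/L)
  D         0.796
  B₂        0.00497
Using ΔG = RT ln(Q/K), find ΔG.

ΔG = 4.82 kJ/mol

Q = [D] / [B₂]² = (0.796) / (0.00497)² = 32200
ΔG = RT ln(Q/K) = (8.314 J mol⁻¹ K⁻¹)(298 K) × ln(32200/4610)
   = (2.478 kJ/mol)(1.944) = 4.82 kJ/mol
ΔG > 0, so the forward reaction is non-spontaneous (proceeds in reverse).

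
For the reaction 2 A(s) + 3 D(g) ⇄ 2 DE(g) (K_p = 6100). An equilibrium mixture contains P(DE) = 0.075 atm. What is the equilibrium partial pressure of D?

(A is a pure solid — omitted from K_p.)
At equilibrium, K_p = P(DE)² / P(D)³ = 6100.
(0.075)² / (P(D))³ = 6100
P(D)³ = 9.22×10⁻⁷ ⇒ P(D) = 0.0097 atm

P(D) = 0.0097 atm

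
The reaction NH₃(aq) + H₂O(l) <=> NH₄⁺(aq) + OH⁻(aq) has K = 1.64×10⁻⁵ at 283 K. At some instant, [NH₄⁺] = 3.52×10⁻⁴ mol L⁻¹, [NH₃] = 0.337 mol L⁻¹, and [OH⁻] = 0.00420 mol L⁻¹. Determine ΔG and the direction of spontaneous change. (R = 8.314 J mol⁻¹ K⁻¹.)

(H₂O is a pure liquid — omitted from Q.)
Q = [NH₄⁺]·[OH⁻] / [NH₃] = (3.52×10⁻⁴)·(0.00420) / (0.337) = 4.39×10⁻⁶
ΔG = RT ln(Q/K) = (8.314 J mol⁻¹ K⁻¹)(283 K) × ln(4.39×10⁻⁶/1.64×10⁻⁵)
   = (2.353 kJ/mol)(-1.318) = -3.10 kJ/mol
ΔG < 0, so the forward reaction is spontaneous (proceeds forward).

ΔG = -3.10 kJ/mol; the forward reaction is spontaneous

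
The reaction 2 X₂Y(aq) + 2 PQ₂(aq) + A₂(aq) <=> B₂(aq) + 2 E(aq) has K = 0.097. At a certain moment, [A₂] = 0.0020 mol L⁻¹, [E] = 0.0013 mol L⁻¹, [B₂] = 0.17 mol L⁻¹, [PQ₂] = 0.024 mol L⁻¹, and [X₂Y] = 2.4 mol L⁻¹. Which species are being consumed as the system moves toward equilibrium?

X₂Y, PQ₂, A₂ (reactants)

Q = [B₂]·[E]² / ([X₂Y]²·[PQ₂]²·[A₂]) = (0.17)·(0.0013)² / ((2.4)²·(0.024)²·(0.0020)) = 0.043
Q = 0.043 < K = 0.097: net forward reaction.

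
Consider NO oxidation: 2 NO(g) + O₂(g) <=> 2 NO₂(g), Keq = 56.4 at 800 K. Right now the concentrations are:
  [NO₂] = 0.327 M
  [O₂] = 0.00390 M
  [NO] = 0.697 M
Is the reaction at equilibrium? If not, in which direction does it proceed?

at equilibrium

Q = [NO₂]² / ([NO]²·[O₂]) = (0.327)² / ((0.697)²·(0.00390)) = 56.4
Q = 56.4 = Keq, so the system is already at equilibrium.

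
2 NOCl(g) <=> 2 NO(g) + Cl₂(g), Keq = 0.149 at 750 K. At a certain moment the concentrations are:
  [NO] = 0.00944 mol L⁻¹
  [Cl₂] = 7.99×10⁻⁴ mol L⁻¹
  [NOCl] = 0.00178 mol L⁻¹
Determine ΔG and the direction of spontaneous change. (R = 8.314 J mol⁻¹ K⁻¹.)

ΔG = -11.8 kJ/mol; the forward reaction is spontaneous

Q = [NO]²·[Cl₂] / [NOCl]² = (0.00944)²·(7.99×10⁻⁴) / (0.00178)² = 0.0225
ΔG = RT ln(Q/Keq) = (8.314 J mol⁻¹ K⁻¹)(750 K) × ln(0.0225/0.149)
   = (6.236 kJ/mol)(-1.890) = -11.8 kJ/mol
ΔG < 0, so the forward reaction is spontaneous (proceeds forward).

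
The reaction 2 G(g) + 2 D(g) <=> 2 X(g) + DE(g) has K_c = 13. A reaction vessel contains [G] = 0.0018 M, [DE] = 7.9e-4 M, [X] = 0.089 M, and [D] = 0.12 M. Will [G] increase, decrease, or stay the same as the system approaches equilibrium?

increase

Q_c = [X]²·[DE] / ([G]²·[D]²) = (0.089)²·(7.9e-4) / ((0.0018)²·(0.12)²) = 130
Q_c = 130 > K_c = 13: net reverse reaction.
G is a reactant, so it increases.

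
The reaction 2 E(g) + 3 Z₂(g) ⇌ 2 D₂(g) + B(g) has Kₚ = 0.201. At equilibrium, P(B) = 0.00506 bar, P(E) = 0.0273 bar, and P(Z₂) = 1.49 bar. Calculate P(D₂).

P(D₂) = 0.313 bar

At equilibrium, Kₚ = P(D₂)²·P(B) / (P(E)²·P(Z₂)³) = 0.201.
(P(D₂))²·(0.00506) / ((0.0273)²·(1.49)³) = 0.201
P(D₂)² = 0.0979 ⇒ P(D₂) = 0.313 bar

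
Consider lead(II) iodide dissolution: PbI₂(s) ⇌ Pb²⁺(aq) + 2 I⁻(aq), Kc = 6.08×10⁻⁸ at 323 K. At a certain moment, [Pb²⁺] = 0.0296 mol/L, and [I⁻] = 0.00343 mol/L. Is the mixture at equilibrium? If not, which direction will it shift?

(PbI₂ is a pure solid — omitted from Qc.)
Qc = [Pb²⁺]·[I⁻]² = (0.0296)·(0.00343)² = 3.48×10⁻⁷
Qc = 3.48×10⁻⁷ > Kc = 6.08×10⁻⁸: net reverse reaction.

no; Q > K, reaction proceeds in reverse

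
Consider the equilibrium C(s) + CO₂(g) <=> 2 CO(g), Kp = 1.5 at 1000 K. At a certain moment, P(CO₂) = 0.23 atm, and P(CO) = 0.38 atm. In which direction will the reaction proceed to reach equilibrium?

(C is a pure solid — omitted from Qp.)
Qp = P(CO)² / P(CO₂) = (0.38)² / (0.23) = 0.63
Qp = 0.63 < Kp = 1.5, so the forward reaction proceeds.

to the right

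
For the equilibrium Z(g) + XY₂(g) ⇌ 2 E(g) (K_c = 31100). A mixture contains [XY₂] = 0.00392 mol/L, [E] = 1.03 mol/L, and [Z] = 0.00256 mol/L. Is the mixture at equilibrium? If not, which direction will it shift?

no; Q > K, reaction proceeds in reverse

Q_c = [E]² / ([Z]·[XY₂]) = (1.03)² / ((0.00256)·(0.00392)) = 1.06×10⁵
Q_c = 1.06×10⁵ > K_c = 31100: net reverse reaction.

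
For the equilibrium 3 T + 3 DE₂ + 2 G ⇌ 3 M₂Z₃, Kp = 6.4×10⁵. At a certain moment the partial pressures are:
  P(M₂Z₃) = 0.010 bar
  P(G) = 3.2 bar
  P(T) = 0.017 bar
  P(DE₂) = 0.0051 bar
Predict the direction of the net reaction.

Qp = P(M₂Z₃)³ / (P(T)³·P(DE₂)³·P(G)²) = (0.010)³ / ((0.017)³·(0.0051)³·(3.2)²) = 1.5×10⁵
Qp = 1.5×10⁵ < Kp = 6.4×10⁵, so the forward reaction proceeds.

in the forward direction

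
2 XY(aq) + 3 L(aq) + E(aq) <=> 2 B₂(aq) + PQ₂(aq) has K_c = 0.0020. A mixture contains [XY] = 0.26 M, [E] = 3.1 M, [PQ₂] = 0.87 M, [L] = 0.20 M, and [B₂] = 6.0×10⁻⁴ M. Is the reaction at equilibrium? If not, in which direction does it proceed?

toward products

Q_c = [B₂]²·[PQ₂] / ([XY]²·[L]³·[E]) = (6.0×10⁻⁴)²·(0.87) / ((0.26)²·(0.20)³·(3.1)) = 1.9×10⁻⁴
Q_c = 1.9×10⁻⁴ < K_c = 0.0020, so the forward reaction proceeds.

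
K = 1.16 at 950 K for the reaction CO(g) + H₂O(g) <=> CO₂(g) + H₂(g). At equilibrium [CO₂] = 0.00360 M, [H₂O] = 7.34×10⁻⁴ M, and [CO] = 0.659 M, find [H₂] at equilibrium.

At equilibrium, K = [CO₂]·[H₂] / ([CO]·[H₂O]) = 1.16.
(0.00360)·([H₂]) / ((0.659)·(7.34×10⁻⁴)) = 1.16
[H₂] = 0.156 M

[H₂] = 0.156 M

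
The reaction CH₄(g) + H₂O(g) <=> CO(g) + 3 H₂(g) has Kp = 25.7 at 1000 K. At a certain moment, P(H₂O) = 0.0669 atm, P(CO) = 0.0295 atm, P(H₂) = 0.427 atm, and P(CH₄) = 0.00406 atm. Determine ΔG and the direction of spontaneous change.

Qp = P(CO)·P(H₂)³ / (P(CH₄)·P(H₂O)) = (0.0295)·(0.427)³ / ((0.00406)·(0.0669)) = 8.46
ΔG = RT ln(Qp/Kp) = (8.314 J mol⁻¹ K⁻¹)(1000 K) × ln(8.46/25.7)
   = (8.314 kJ/mol)(-1.111) = -9.24 kJ/mol
ΔG < 0, so the forward reaction is spontaneous (proceeds forward).

ΔG = -9.24 kJ/mol; the forward reaction is spontaneous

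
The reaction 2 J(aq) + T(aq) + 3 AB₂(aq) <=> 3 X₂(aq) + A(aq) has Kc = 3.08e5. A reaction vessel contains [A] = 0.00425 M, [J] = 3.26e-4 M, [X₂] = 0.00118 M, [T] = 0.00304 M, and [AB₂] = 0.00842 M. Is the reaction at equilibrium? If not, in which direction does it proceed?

Qc = [X₂]³·[A] / ([J]²·[T]·[AB₂]³) = (0.00118)³·(0.00425) / ((3.26e-4)²·(0.00304)·(0.00842)³) = 36200
Qc = 36200 < Kc = 3.08e5, so the forward reaction proceeds.

to the right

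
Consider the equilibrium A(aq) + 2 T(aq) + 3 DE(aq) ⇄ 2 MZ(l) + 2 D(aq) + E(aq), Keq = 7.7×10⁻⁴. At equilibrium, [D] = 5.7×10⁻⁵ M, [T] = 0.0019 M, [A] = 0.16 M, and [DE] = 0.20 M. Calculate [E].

(MZ is a pure liquid — omitted from Keq.)
At equilibrium, Keq = [D]²·[E] / ([A]·[T]²·[DE]³) = 7.7×10⁻⁴.
(5.7×10⁻⁵)²·([E]) / ((0.16)·(0.0019)²·(0.20)³) = 7.7×10⁻⁴
[E] = 0.00110 = 0.0011 M

[E] = 0.0011 M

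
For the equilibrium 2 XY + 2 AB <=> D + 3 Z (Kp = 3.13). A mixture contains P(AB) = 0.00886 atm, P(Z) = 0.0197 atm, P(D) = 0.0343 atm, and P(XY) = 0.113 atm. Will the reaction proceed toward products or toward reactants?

Qp = P(D)·P(Z)³ / (P(XY)²·P(AB)²) = (0.0343)·(0.0197)³ / ((0.113)²·(0.00886)²) = 0.262
Qp = 0.262 < Kp = 3.13, so the forward reaction proceeds.

in the forward direction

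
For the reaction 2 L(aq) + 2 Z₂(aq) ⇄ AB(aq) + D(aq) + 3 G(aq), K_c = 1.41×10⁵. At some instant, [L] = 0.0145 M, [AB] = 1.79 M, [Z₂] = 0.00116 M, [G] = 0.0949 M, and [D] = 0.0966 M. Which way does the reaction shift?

to the left

Q_c = [AB]·[D]·[G]³ / ([L]²·[Z₂]²) = (1.79)·(0.0966)·(0.0949)³ / ((0.0145)²·(0.00116)²) = 5.22×10⁵
Q_c = 5.22×10⁵ > K_c = 1.41×10⁵, so the reverse reaction proceeds.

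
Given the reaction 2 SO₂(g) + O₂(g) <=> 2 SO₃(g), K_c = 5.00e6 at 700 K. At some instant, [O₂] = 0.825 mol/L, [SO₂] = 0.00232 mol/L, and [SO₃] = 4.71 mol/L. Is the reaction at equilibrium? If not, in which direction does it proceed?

neither direction; the system is at equilibrium

Q_c = [SO₃]² / ([SO₂]²·[O₂]) = (4.71)² / ((0.00232)²·(0.825)) = 5.00e6
Q_c = 5.00e6 = K_c, so the system is already at equilibrium.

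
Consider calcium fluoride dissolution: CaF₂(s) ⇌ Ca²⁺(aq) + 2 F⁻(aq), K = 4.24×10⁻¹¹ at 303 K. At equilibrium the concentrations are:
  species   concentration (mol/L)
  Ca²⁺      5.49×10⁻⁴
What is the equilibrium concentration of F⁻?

(CaF₂ is a pure solid — omitted from K.)
At equilibrium, K = [Ca²⁺]·[F⁻]² = 4.24×10⁻¹¹.
(5.49×10⁻⁴)·([F⁻])² = 4.24×10⁻¹¹
[F⁻]² = 7.72×10⁻⁸ ⇒ [F⁻] = 2.78×10⁻⁴ mol/L

[F⁻] = 2.78×10⁻⁴ mol/L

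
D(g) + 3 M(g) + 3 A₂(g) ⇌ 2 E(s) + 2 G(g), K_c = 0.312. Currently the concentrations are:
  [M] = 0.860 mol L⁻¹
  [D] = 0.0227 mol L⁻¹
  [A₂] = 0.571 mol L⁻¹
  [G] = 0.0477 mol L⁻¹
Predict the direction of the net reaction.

(E is a pure solid — omitted from Q_c.)
Q_c = [G]² / ([D]·[M]³·[A₂]³) = (0.0477)² / ((0.0227)·(0.860)³·(0.571)³) = 0.846
Q_c = 0.846 > K_c = 0.312, so the reverse reaction proceeds.

to the left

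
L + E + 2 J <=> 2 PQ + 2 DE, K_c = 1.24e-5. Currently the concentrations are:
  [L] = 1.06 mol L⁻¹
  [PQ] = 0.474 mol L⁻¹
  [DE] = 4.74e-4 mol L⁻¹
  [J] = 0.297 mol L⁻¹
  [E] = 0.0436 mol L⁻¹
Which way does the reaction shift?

Q_c = [PQ]²·[DE]² / ([L]·[E]·[J]²) = (0.474)²·(4.74e-4)² / ((1.06)·(0.0436)·(0.297)²) = 1.24e-5
Q_c = 1.24e-5 = K_c, so the system is already at equilibrium.

neither direction; the system is at equilibrium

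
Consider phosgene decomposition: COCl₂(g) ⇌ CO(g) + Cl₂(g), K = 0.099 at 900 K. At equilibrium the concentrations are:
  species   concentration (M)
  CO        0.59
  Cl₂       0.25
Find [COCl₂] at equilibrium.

[COCl₂] = 1.5 M

At equilibrium, K = [CO]·[Cl₂] / [COCl₂] = 0.099.
(0.59)·(0.25) / ([COCl₂]) = 0.099
[COCl₂] = 1.49 = 1.5 M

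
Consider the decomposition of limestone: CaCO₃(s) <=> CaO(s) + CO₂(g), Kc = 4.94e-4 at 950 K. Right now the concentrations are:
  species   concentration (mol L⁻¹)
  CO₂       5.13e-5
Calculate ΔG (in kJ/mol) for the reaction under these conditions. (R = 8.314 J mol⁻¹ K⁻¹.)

(CaCO₃, CaO are pure solids — omitted from Qc.)
Qc = [CO₂] = 5.13e-5
ΔG = RT ln(Qc/Kc) = (8.314 J mol⁻¹ K⁻¹)(950 K) × ln(5.13e-5/4.94e-4)
   = (7.898 kJ/mol)(-2.265) = -17.9 kJ/mol
ΔG < 0, so the forward reaction is spontaneous (proceeds forward).

ΔG = -17.9 kJ/mol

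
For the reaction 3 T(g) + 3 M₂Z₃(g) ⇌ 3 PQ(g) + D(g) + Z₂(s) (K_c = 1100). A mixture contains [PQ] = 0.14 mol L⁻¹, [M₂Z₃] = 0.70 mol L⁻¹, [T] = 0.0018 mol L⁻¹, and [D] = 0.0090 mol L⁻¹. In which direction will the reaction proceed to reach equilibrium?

to the left

(Z₂ is a pure solid — omitted from Q_c.)
Q_c = [PQ]³·[D] / ([T]³·[M₂Z₃]³) = (0.14)³·(0.0090) / ((0.0018)³·(0.70)³) = 12000
Q_c = 12000 > K_c = 1100, so the reverse reaction proceeds.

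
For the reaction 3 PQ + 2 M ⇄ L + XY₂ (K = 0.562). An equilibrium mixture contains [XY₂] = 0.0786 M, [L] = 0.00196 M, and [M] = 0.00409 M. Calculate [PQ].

[PQ] = 2.54 M

At equilibrium, K = [L]·[XY₂] / ([PQ]³·[M]²) = 0.562.
(0.00196)·(0.0786) / (([PQ])³·(0.00409)²) = 0.562
[PQ]³ = 16.4 ⇒ [PQ] = 2.54 M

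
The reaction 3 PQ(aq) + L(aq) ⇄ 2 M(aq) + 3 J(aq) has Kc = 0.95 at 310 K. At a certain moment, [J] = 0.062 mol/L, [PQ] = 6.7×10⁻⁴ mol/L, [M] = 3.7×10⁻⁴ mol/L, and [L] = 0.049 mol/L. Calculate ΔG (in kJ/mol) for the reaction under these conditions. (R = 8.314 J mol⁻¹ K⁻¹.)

Qc = [M]²·[J]³ / ([PQ]³·[L]) = (3.7×10⁻⁴)²·(0.062)³ / ((6.7×10⁻⁴)³·(0.049)) = 2.21
ΔG = RT ln(Qc/Kc) = (8.314 J mol⁻¹ K⁻¹)(310 K) × ln(2.21/0.95)
   = (2.577 kJ/mol)(0.8443) = 2.18 kJ/mol
ΔG > 0, so the forward reaction is non-spontaneous (proceeds in reverse).

ΔG = 2.18 kJ/mol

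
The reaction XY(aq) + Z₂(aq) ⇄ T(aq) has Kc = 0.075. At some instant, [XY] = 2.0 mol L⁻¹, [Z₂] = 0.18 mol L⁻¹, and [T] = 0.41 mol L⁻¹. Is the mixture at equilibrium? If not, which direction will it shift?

no; Q > K, reaction proceeds in reverse

Qc = [T] / ([XY]·[Z₂]) = (0.41) / ((2.0)·(0.18)) = 1.1
Qc = 1.1 > Kc = 0.075: net reverse reaction.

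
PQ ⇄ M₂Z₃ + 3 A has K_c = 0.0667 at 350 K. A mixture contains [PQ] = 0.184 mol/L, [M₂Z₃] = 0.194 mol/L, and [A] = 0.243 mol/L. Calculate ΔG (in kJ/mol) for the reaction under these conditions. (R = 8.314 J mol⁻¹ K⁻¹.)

ΔG = -4.32 kJ/mol

Q_c = [M₂Z₃]·[A]³ / [PQ] = (0.194)·(0.243)³ / (0.184) = 0.0151
ΔG = RT ln(Q_c/K_c) = (8.314 J mol⁻¹ K⁻¹)(350 K) × ln(0.0151/0.0667)
   = (2.910 kJ/mol)(-1.486) = -4.32 kJ/mol
ΔG < 0, so the forward reaction is spontaneous (proceeds forward).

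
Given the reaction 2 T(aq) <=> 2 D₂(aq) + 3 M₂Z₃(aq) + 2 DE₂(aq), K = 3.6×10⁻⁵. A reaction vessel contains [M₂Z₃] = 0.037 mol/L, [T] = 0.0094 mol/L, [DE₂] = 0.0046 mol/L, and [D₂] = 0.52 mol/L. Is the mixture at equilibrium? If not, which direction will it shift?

no; Q < K, reaction proceeds forward

Q = [D₂]²·[M₂Z₃]³·[DE₂]² / [T]² = (0.52)²·(0.037)³·(0.0046)² / (0.0094)² = 3.3×10⁻⁶
Q = 3.3×10⁻⁶ < K = 3.6×10⁻⁵: net forward reaction.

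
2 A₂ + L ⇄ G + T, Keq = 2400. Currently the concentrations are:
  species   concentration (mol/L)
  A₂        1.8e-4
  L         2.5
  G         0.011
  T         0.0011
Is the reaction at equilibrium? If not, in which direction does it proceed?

in the forward direction

Q = [G]·[T] / ([A₂]²·[L]) = (0.011)·(0.0011) / ((1.8e-4)²·(2.5)) = 150
Q = 150 < Keq = 2400, so the forward reaction proceeds.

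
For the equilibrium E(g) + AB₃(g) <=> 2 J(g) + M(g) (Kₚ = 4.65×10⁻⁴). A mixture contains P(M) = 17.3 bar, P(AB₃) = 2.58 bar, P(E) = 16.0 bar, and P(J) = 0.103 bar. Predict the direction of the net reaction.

Qₚ = P(J)²·P(M) / (P(E)·P(AB₃)) = (0.103)²·(17.3) / ((16.0)·(2.58)) = 0.00445
Qₚ = 0.00445 > Kₚ = 4.65×10⁻⁴, so the reverse reaction proceeds.

in the reverse direction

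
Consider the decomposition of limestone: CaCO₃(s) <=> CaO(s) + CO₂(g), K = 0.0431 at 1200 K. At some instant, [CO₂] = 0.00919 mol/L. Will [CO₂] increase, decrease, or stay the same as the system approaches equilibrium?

increase

(CaCO₃, CaO are pure solids — omitted from Q.)
Q = [CO₂] = 0.00919
Q = 0.00919 < K = 0.0431: net forward reaction.
CO₂ is a product, so it increases.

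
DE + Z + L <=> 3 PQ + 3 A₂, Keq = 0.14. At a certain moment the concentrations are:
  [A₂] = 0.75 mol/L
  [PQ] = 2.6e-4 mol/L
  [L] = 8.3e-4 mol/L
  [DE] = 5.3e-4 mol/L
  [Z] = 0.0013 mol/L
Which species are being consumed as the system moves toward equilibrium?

Q = [PQ]³·[A₂]³ / ([DE]·[Z]·[L]) = (2.6e-4)³·(0.75)³ / ((5.3e-4)·(0.0013)·(8.3e-4)) = 0.013
Q = 0.013 < Keq = 0.14: net forward reaction.

DE, Z, L (reactants)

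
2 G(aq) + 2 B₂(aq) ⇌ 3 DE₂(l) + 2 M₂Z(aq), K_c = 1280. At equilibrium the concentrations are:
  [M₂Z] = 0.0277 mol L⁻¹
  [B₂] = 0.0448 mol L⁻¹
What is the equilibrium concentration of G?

[G] = 0.0173 mol L⁻¹

(DE₂ is a pure liquid — omitted from K_c.)
At equilibrium, K_c = [M₂Z]² / ([G]²·[B₂]²) = 1280.
(0.0277)² / (([G])²·(0.0448)²) = 1280
[G]² = 2.99×10⁻⁴ ⇒ [G] = 0.0173 mol L⁻¹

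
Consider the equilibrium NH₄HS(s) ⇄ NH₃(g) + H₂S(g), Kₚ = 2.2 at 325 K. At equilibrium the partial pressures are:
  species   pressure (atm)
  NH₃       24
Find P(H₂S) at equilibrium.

P(H₂S) = 0.092 atm

(NH₄HS is a pure solid — omitted from Kₚ.)
At equilibrium, Kₚ = P(NH₃)·P(H₂S) = 2.2.
(24)·(P(H₂S)) = 2.2
P(H₂S) = 0.0917 = 0.092 atm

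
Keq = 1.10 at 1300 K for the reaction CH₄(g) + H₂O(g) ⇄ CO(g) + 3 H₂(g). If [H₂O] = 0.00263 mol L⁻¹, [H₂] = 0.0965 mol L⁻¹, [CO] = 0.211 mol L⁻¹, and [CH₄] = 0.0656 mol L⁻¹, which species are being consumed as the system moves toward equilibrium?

Q = [CO]·[H₂]³ / ([CH₄]·[H₂O]) = (0.211)·(0.0965)³ / ((0.0656)·(0.00263)) = 1.10
Q = 1.10 = Keq; the system is at equilibrium.

none (at equilibrium)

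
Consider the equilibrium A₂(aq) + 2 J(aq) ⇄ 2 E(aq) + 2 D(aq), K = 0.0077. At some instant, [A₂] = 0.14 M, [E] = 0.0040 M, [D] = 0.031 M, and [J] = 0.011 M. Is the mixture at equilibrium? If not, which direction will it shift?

no; Q < K, reaction proceeds forward

Q = [E]²·[D]² / ([A₂]·[J]²) = (0.0040)²·(0.031)² / ((0.14)·(0.011)²) = 9.1×10⁻⁴
Q = 9.1×10⁻⁴ < K = 0.0077: net forward reaction.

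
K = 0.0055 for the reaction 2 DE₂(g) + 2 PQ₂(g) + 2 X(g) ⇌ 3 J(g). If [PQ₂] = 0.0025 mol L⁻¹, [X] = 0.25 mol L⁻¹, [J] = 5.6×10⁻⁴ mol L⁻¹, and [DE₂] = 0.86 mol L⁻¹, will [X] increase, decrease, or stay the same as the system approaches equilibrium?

decrease

Q = [J]³ / ([DE₂]²·[PQ₂]²·[X]²) = (5.6×10⁻⁴)³ / ((0.86)²·(0.0025)²·(0.25)²) = 6.1×10⁻⁴
Q = 6.1×10⁻⁴ < K = 0.0055: net forward reaction.
X is a reactant, so it decreases.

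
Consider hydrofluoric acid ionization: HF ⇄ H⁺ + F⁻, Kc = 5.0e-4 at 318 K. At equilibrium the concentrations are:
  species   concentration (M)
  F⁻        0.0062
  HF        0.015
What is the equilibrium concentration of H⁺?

At equilibrium, Kc = [H⁺]·[F⁻] / [HF] = 5.0e-4.
([H⁺])·(0.0062) / (0.015) = 5.0e-4
[H⁺] = 0.00121 = 0.0012 M

[H⁺] = 0.0012 M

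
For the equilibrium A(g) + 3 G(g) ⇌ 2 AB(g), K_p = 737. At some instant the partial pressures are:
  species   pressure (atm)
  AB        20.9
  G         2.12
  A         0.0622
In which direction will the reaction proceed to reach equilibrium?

at equilibrium

Q_p = P(AB)² / (P(A)·P(G)³) = (20.9)² / ((0.0622)·(2.12)³) = 737
Q_p = 737 = K_p, so the system is already at equilibrium.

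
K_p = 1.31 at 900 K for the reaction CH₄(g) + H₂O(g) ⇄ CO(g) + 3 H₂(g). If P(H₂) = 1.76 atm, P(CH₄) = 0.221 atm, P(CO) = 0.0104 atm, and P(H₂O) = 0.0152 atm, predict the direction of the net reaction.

Q_p = P(CO)·P(H₂)³ / (P(CH₄)·P(H₂O)) = (0.0104)·(1.76)³ / ((0.221)·(0.0152)) = 16.9
Q_p = 16.9 > K_p = 1.31, so the reverse reaction proceeds.

to the left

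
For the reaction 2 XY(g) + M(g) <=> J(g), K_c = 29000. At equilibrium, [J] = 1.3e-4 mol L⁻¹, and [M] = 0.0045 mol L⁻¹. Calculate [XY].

[XY] = 0.0010 mol L⁻¹

At equilibrium, K_c = [J] / ([XY]²·[M]) = 29000.
(1.3e-4) / (([XY])²·(0.0045)) = 29000
[XY]² = 9.96e-7 ⇒ [XY] = 0.0010 mol L⁻¹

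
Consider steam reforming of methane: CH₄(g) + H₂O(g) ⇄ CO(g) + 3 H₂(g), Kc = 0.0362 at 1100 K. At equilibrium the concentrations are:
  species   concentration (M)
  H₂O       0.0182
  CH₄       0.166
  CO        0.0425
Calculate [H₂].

[H₂] = 0.137 M

At equilibrium, Kc = [CO]·[H₂]³ / ([CH₄]·[H₂O]) = 0.0362.
(0.0425)·([H₂])³ / ((0.166)·(0.0182)) = 0.0362
[H₂]³ = 0.00257 ⇒ [H₂] = 0.137 M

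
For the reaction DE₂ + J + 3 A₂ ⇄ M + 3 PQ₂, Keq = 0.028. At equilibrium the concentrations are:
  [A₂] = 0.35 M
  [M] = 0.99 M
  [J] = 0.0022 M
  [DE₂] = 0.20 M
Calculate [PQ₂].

[PQ₂] = 0.0081 M

At equilibrium, Keq = [M]·[PQ₂]³ / ([DE₂]·[J]·[A₂]³) = 0.028.
(0.99)·([PQ₂])³ / ((0.20)·(0.0022)·(0.35)³) = 0.028
[PQ₂]³ = 5.34×10⁻⁷ ⇒ [PQ₂] = 0.0081 M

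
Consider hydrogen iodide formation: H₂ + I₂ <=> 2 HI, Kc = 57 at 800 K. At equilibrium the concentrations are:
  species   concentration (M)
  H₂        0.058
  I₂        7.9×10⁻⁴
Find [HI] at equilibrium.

[HI] = 0.051 M

At equilibrium, Kc = [HI]² / ([H₂]·[I₂]) = 57.
([HI])² / ((0.058)·(7.9×10⁻⁴)) = 57
[HI]² = 0.00261 ⇒ [HI] = 0.051 M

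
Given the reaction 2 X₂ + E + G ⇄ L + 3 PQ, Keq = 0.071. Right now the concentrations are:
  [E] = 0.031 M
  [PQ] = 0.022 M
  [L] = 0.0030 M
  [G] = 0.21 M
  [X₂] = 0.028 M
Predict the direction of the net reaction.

to the right

Q = [L]·[PQ]³ / ([X₂]²·[E]·[G]) = (0.0030)·(0.022)³ / ((0.028)²·(0.031)·(0.21)) = 0.0063
Q = 0.0063 < Keq = 0.071, so the forward reaction proceeds.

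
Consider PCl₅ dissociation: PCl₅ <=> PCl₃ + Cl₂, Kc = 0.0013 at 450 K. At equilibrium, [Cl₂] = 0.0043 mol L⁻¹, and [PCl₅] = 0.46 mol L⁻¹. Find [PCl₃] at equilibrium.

At equilibrium, Kc = [PCl₃]·[Cl₂] / [PCl₅] = 0.0013.
([PCl₃])·(0.0043) / (0.46) = 0.0013
[PCl₃] = 0.139 = 0.14 mol L⁻¹

[PCl₃] = 0.14 mol L⁻¹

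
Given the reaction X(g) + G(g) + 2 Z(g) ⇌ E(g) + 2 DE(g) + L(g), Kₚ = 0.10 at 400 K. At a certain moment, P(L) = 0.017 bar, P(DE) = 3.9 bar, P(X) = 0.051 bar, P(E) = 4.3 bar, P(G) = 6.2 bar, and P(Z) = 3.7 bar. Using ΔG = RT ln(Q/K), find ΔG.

ΔG = 3.14 kJ/mol

Qₚ = P(E)·P(DE)²·P(L) / (P(X)·P(G)·P(Z)²) = (4.3)·(3.9)²·(0.017) / ((0.051)·(6.2)·(3.7)²) = 0.257
ΔG = RT ln(Qₚ/Kₚ) = (8.314 J mol⁻¹ K⁻¹)(400 K) × ln(0.257/0.10)
   = (3.326 kJ/mol)(0.9439) = 3.14 kJ/mol
ΔG > 0, so the forward reaction is non-spontaneous (proceeds in reverse).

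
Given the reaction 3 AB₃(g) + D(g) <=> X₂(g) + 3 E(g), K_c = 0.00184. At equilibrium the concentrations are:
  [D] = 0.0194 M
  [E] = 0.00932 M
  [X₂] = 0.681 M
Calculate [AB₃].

At equilibrium, K_c = [X₂]·[E]³ / ([AB₃]³·[D]) = 0.00184.
(0.681)·(0.00932)³ / (([AB₃])³·(0.0194)) = 0.00184
[AB₃]³ = 0.0154 ⇒ [AB₃] = 0.249 M

[AB₃] = 0.249 M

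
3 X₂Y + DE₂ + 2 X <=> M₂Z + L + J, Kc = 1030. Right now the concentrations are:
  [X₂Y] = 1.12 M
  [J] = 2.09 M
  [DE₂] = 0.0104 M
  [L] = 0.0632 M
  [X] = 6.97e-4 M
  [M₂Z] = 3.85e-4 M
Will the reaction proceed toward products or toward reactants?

Qc = [M₂Z]·[L]·[J] / ([X₂Y]³·[DE₂]·[X]²) = (3.85e-4)·(0.0632)·(2.09) / ((1.12)³·(0.0104)·(6.97e-4)²) = 7160
Qc = 7160 > Kc = 1030, so the reverse reaction proceeds.

reverse (toward reactants)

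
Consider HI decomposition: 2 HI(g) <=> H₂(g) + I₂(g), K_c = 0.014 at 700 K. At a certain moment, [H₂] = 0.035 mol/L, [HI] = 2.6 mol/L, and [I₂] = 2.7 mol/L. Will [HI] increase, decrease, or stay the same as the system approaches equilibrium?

Q_c = [H₂]·[I₂] / [HI]² = (0.035)·(2.7) / (2.6)² = 0.014
Q_c = 0.014 = K_c; the system is at equilibrium.

stay the same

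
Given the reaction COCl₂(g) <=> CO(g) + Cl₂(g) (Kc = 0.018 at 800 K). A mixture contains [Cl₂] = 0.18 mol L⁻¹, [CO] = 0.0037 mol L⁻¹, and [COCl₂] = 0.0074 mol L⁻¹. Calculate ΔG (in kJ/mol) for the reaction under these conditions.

Qc = [CO]·[Cl₂] / [COCl₂] = (0.0037)·(0.18) / (0.0074) = 0.0900
ΔG = RT ln(Qc/Kc) = (8.314 J mol⁻¹ K⁻¹)(800 K) × ln(0.0900/0.018)
   = (6.651 kJ/mol)(1.609) = 10.7 kJ/mol
ΔG > 0, so the forward reaction is non-spontaneous (proceeds in reverse).

ΔG = 10.7 kJ/mol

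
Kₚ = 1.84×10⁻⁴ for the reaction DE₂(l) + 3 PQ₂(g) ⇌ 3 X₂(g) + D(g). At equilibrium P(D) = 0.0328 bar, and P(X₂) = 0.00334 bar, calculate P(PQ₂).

(DE₂ is a pure liquid — omitted from Kₚ.)
At equilibrium, Kₚ = P(X₂)³·P(D) / P(PQ₂)³ = 1.84×10⁻⁴.
(0.00334)³·(0.0328) / (P(PQ₂))³ = 1.84×10⁻⁴
P(PQ₂)³ = 6.64×10⁻⁶ ⇒ P(PQ₂) = 0.0188 bar

P(PQ₂) = 0.0188 bar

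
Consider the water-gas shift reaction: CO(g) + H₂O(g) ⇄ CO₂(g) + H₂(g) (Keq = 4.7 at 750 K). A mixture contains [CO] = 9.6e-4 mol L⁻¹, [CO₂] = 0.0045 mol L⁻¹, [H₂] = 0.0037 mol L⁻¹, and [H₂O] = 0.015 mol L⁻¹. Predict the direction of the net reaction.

in the forward direction

Q = [CO₂]·[H₂] / ([CO]·[H₂O]) = (0.0045)·(0.0037) / ((9.6e-4)·(0.015)) = 1.2
Q = 1.2 < Keq = 4.7, so the forward reaction proceeds.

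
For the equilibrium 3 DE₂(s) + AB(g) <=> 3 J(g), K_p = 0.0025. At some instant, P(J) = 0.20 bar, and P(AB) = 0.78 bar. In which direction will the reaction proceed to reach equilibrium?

(DE₂ is a pure solid — omitted from Q_p.)
Q_p = P(J)³ / P(AB) = (0.20)³ / (0.78) = 0.010
Q_p = 0.010 > K_p = 0.0025, so the reverse reaction proceeds.

toward reactants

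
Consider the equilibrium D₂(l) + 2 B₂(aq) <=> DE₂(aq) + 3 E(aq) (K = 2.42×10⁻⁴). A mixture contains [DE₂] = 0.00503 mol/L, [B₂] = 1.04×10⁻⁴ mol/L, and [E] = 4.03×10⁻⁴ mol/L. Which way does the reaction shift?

(D₂ is a pure liquid — omitted from Q.)
Q = [DE₂]·[E]³ / [B₂]² = (0.00503)·(4.03×10⁻⁴)³ / (1.04×10⁻⁴)² = 3.04×10⁻⁵
Q = 3.04×10⁻⁵ < K = 2.42×10⁻⁴, so the forward reaction proceeds.

forward (toward products)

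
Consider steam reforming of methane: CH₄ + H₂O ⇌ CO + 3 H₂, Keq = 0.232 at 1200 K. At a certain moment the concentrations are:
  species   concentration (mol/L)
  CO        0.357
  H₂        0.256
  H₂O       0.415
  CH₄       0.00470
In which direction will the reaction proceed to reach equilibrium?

to the left

Q = [CO]·[H₂]³ / ([CH₄]·[H₂O]) = (0.357)·(0.256)³ / ((0.00470)·(0.415)) = 3.07
Q = 3.07 > Keq = 0.232, so the reverse reaction proceeds.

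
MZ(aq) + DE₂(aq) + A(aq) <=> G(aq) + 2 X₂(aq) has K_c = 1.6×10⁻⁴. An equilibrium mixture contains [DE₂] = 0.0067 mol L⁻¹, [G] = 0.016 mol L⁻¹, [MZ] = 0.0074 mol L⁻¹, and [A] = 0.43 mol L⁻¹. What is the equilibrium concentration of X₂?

At equilibrium, K_c = [G]·[X₂]² / ([MZ]·[DE₂]·[A]) = 1.6×10⁻⁴.
(0.016)·([X₂])² / ((0.0074)·(0.0067)·(0.43)) = 1.6×10⁻⁴
[X₂]² = 2.13×10⁻⁷ ⇒ [X₂] = 4.6×10⁻⁴ mol L⁻¹

[X₂] = 4.6×10⁻⁴ mol L⁻¹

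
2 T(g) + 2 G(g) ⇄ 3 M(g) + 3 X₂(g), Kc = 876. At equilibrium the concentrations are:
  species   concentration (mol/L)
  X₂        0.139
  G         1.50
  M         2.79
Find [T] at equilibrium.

At equilibrium, Kc = [M]³·[X₂]³ / ([T]²·[G]²) = 876.
(2.79)³·(0.139)³ / (([T])²·(1.50)²) = 876
[T]² = 2.96e-5 ⇒ [T] = 0.00544 mol/L

[T] = 0.00544 mol/L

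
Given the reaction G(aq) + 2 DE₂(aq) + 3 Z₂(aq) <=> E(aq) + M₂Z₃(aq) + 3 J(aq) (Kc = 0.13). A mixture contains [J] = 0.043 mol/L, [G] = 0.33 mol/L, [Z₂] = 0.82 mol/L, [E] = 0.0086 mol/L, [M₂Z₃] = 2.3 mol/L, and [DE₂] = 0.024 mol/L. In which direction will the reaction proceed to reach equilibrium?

Qc = [E]·[M₂Z₃]·[J]³ / ([G]·[DE₂]²·[Z₂]³) = (0.0086)·(2.3)·(0.043)³ / ((0.33)·(0.024)²·(0.82)³) = 0.015
Qc = 0.015 < Kc = 0.13, so the forward reaction proceeds.

in the forward direction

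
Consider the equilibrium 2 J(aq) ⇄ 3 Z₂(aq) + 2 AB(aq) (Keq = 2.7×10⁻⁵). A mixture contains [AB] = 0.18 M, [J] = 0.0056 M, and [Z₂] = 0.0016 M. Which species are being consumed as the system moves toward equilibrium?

J (reactants)

Q = [Z₂]³·[AB]² / [J]² = (0.0016)³·(0.18)² / (0.0056)² = 4.2×10⁻⁶
Q = 4.2×10⁻⁶ < Keq = 2.7×10⁻⁵: net forward reaction.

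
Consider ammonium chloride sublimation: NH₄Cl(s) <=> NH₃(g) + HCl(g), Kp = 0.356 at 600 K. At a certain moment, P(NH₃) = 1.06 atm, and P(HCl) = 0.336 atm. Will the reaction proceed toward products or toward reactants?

(NH₄Cl is a pure solid — omitted from Qp.)
Qp = P(NH₃)·P(HCl) = (1.06)·(0.336) = 0.356
Qp = 0.356 = Kp, so the system is already at equilibrium.

no net change (already at equilibrium)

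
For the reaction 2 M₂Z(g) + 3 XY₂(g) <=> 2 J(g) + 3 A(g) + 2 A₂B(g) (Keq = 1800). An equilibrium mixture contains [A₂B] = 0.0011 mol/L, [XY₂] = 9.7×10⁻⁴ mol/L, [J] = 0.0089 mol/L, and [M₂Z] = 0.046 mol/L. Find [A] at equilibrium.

At equilibrium, Keq = [J]²·[A]³·[A₂B]² / ([M₂Z]²·[XY₂]³) = 1800.
(0.0089)²·([A])³·(0.0011)² / ((0.046)²·(9.7×10⁻⁴)³) = 1800
[A]³ = 36.3 ⇒ [A] = 3.3 mol/L

[A] = 3.3 mol/L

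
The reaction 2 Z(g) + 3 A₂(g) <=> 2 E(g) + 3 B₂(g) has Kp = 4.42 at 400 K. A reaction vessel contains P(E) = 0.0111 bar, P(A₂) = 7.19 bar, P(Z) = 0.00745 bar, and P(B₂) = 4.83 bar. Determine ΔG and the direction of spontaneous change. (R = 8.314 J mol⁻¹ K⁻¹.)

Qp = P(E)²·P(B₂)³ / (P(Z)²·P(A₂)³) = (0.0111)²·(4.83)³ / ((0.00745)²·(7.19)³) = 0.673
ΔG = RT ln(Qp/Kp) = (8.314 J mol⁻¹ K⁻¹)(400 K) × ln(0.673/4.42)
   = (3.326 kJ/mol)(-1.882) = -6.26 kJ/mol
ΔG < 0, so the forward reaction is spontaneous (proceeds forward).

ΔG = -6.26 kJ/mol; the forward reaction is spontaneous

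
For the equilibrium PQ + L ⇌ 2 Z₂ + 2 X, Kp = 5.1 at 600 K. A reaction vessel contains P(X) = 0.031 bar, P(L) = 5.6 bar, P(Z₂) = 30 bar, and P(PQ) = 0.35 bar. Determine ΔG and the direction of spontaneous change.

Qp = P(Z₂)²·P(X)² / (P(PQ)·P(L)) = (30)²·(0.031)² / ((0.35)·(5.6)) = 0.441
ΔG = RT ln(Qp/Kp) = (8.314 J mol⁻¹ K⁻¹)(600 K) × ln(0.441/5.1)
   = (4.988 kJ/mol)(-2.448) = -12.2 kJ/mol
ΔG < 0, so the forward reaction is spontaneous (proceeds forward).

ΔG = -12.2 kJ/mol; the forward reaction is spontaneous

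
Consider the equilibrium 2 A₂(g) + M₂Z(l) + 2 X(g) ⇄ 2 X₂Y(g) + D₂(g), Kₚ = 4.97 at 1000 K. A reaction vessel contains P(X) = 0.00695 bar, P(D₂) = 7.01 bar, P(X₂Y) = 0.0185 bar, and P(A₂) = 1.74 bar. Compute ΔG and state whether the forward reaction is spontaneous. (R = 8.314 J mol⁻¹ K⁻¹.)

ΔG = 9.93 kJ/mol; the forward reaction is non-spontaneous

(M₂Z is a pure liquid — omitted from Qₚ.)
Qₚ = P(X₂Y)²·P(D₂) / (P(A₂)²·P(X)²) = (0.0185)²·(7.01) / ((1.74)²·(0.00695)²) = 16.4
ΔG = RT ln(Qₚ/Kₚ) = (8.314 J mol⁻¹ K⁻¹)(1000 K) × ln(16.4/4.97)
   = (8.314 kJ/mol)(1.194) = 9.93 kJ/mol
ΔG > 0, so the forward reaction is non-spontaneous (proceeds in reverse).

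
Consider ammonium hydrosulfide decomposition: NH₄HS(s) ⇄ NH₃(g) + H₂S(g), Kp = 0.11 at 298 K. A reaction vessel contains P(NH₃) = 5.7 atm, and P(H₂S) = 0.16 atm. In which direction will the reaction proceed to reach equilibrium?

in the reverse direction

(NH₄HS is a pure solid — omitted from Qp.)
Qp = P(NH₃)·P(H₂S) = (5.7)·(0.16) = 0.91
Qp = 0.91 > Kp = 0.11, so the reverse reaction proceeds.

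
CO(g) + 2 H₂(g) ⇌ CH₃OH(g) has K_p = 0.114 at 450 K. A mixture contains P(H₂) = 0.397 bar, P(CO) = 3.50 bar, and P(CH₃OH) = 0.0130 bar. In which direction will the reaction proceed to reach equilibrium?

in the forward direction

Q_p = P(CH₃OH) / (P(CO)·P(H₂)²) = (0.0130) / ((3.50)·(0.397)²) = 0.0236
Q_p = 0.0236 < K_p = 0.114, so the forward reaction proceeds.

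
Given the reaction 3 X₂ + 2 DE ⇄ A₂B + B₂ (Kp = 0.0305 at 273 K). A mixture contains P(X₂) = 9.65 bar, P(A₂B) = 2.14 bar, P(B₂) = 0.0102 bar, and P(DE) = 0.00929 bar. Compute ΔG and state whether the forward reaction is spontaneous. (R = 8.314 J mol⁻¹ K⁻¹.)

Qp = P(A₂B)·P(B₂) / (P(X₂)³·P(DE)²) = (2.14)·(0.0102) / ((9.65)³·(0.00929)²) = 0.281
ΔG = RT ln(Qp/Kp) = (8.314 J mol⁻¹ K⁻¹)(273 K) × ln(0.281/0.0305)
   = (2.270 kJ/mol)(2.221) = 5.04 kJ/mol
ΔG > 0, so the forward reaction is non-spontaneous (proceeds in reverse).

ΔG = 5.04 kJ/mol; the forward reaction is non-spontaneous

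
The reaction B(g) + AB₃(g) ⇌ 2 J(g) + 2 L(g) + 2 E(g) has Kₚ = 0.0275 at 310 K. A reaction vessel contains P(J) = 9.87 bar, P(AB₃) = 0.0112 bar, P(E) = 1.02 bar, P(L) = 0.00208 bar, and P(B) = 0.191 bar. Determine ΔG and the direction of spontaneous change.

ΔG = 5.18 kJ/mol; the forward reaction is non-spontaneous

Qₚ = P(J)²·P(L)²·P(E)² / (P(B)·P(AB₃)) = (9.87)²·(0.00208)²·(1.02)² / ((0.191)·(0.0112)) = 0.205
ΔG = RT ln(Qₚ/Kₚ) = (8.314 J mol⁻¹ K⁻¹)(310 K) × ln(0.205/0.0275)
   = (2.577 kJ/mol)(2.009) = 5.18 kJ/mol
ΔG > 0, so the forward reaction is non-spontaneous (proceeds in reverse).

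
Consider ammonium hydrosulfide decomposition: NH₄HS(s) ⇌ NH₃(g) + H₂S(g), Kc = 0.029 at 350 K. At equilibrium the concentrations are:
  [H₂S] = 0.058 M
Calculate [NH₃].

(NH₄HS is a pure solid — omitted from Kc.)
At equilibrium, Kc = [NH₃]·[H₂S] = 0.029.
([NH₃])·(0.058) = 0.029
[NH₃] = 0.500 = 0.50 M

[NH₃] = 0.50 M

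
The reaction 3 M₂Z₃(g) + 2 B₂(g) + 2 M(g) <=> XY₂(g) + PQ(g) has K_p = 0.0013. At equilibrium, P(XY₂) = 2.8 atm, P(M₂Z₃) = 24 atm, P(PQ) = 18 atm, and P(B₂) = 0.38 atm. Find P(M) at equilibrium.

At equilibrium, K_p = P(XY₂)·P(PQ) / (P(M₂Z₃)³·P(B₂)²·P(M)²) = 0.0013.
(2.8)·(18) / ((24)³·(0.38)²·(P(M))²) = 0.0013
P(M)² = 19.4 ⇒ P(M) = 4.4 atm

P(M) = 4.4 atm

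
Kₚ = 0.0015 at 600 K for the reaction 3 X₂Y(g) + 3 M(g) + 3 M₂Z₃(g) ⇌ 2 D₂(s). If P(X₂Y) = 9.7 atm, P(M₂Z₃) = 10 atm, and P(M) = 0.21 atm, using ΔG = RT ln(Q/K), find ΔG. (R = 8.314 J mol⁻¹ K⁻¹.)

ΔG = -12.7 kJ/mol

(D₂ is a pure solid — omitted from Qₚ.)
Qₚ = 1 / (P(X₂Y)³·P(M)³·P(M₂Z₃)³) = 1 / ((9.7)³·(0.21)³·(10)³) = 1.18×10⁻⁴
ΔG = RT ln(Qₚ/Kₚ) = (8.314 J mol⁻¹ K⁻¹)(600 K) × ln(1.18×10⁻⁴/0.0015)
   = (4.988 kJ/mol)(-2.543) = -12.7 kJ/mol
ΔG < 0, so the forward reaction is spontaneous (proceeds forward).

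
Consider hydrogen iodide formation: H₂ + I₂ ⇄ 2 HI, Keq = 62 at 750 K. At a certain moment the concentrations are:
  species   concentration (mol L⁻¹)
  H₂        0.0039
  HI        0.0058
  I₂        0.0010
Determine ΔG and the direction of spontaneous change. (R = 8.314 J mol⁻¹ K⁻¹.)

ΔG = -12.3 kJ/mol; the forward reaction is spontaneous

Q = [HI]² / ([H₂]·[I₂]) = (0.0058)² / ((0.0039)·(0.0010)) = 8.63
ΔG = RT ln(Q/Keq) = (8.314 J mol⁻¹ K⁻¹)(750 K) × ln(8.63/62)
   = (6.236 kJ/mol)(-1.972) = -12.3 kJ/mol
ΔG < 0, so the forward reaction is spontaneous (proceeds forward).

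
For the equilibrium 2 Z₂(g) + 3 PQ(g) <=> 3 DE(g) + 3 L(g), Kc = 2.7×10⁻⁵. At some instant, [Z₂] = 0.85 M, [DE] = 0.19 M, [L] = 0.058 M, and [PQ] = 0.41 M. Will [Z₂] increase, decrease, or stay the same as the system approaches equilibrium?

stay the same

Qc = [DE]³·[L]³ / ([Z₂]²·[PQ]³) = (0.19)³·(0.058)³ / ((0.85)²·(0.41)³) = 2.7×10⁻⁵
Qc = 2.7×10⁻⁵ = Kc; the system is at equilibrium.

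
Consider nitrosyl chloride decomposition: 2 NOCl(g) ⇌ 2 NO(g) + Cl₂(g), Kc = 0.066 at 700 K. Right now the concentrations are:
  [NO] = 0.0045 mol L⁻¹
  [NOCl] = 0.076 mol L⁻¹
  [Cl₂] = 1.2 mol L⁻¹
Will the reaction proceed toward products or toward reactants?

in the forward direction

Qc = [NO]²·[Cl₂] / [NOCl]² = (0.0045)²·(1.2) / (0.076)² = 0.0042
Qc = 0.0042 < Kc = 0.066, so the forward reaction proceeds.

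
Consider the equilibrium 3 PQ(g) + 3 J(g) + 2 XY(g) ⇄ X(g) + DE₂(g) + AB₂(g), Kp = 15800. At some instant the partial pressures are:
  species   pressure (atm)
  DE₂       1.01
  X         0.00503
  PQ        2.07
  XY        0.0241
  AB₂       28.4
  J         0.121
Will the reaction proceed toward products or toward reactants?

no net change (already at equilibrium)

Qp = P(X)·P(DE₂)·P(AB₂) / (P(PQ)³·P(J)³·P(XY)²) = (0.00503)·(1.01)·(28.4) / ((2.07)³·(0.121)³·(0.0241)²) = 15800
Qp = 15800 = Kp, so the system is already at equilibrium.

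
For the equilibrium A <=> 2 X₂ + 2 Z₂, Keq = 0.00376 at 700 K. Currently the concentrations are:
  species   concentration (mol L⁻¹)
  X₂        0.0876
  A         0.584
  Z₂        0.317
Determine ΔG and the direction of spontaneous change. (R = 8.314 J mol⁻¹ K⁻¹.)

ΔG = -6.09 kJ/mol; the forward reaction is spontaneous

Q = [X₂]²·[Z₂]² / [A] = (0.0876)²·(0.317)² / (0.584) = 0.00132
ΔG = RT ln(Q/Keq) = (8.314 J mol⁻¹ K⁻¹)(700 K) × ln(0.00132/0.00376)
   = (5.820 kJ/mol)(-1.047) = -6.09 kJ/mol
ΔG < 0, so the forward reaction is spontaneous (proceeds forward).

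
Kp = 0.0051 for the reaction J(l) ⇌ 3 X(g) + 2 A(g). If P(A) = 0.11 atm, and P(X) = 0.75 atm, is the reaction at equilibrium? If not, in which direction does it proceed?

at equilibrium

(J is a pure liquid — omitted from Qp.)
Qp = P(X)³·P(A)² = (0.75)³·(0.11)² = 0.0051
Qp = 0.0051 = Kp, so the system is already at equilibrium.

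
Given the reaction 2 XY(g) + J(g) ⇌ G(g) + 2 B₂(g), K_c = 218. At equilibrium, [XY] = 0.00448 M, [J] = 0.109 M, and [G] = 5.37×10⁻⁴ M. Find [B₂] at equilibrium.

[B₂] = 0.942 M

At equilibrium, K_c = [G]·[B₂]² / ([XY]²·[J]) = 218.
(5.37×10⁻⁴)·([B₂])² / ((0.00448)²·(0.109)) = 218
[B₂]² = 0.888 ⇒ [B₂] = 0.942 M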